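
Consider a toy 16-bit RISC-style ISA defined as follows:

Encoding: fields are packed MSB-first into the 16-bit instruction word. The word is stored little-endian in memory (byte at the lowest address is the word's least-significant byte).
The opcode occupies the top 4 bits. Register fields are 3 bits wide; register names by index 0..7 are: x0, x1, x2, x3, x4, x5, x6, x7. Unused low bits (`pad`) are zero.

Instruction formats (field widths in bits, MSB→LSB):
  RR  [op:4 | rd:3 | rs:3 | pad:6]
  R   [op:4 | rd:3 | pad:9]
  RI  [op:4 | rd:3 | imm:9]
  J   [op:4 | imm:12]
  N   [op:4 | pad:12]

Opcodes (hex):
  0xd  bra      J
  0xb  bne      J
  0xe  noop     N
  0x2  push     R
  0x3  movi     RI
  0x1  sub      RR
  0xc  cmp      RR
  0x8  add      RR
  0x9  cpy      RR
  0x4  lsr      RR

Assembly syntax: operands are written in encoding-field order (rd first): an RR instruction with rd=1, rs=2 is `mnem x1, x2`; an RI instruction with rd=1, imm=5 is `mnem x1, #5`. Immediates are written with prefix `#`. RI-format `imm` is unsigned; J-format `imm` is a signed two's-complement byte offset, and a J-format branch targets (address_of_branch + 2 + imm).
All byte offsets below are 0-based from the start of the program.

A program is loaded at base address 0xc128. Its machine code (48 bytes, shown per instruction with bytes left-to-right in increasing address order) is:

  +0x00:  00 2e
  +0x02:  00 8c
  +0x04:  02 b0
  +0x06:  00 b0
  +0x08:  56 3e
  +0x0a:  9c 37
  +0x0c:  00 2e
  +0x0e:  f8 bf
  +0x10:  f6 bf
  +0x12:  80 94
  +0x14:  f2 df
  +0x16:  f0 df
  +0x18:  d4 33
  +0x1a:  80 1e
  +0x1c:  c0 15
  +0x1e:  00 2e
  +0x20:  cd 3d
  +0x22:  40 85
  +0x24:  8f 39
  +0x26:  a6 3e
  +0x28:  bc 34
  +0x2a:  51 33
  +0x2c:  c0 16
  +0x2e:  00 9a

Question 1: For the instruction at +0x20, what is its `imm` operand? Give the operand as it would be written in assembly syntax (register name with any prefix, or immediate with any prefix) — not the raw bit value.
#461

[20] cd 3d → 0x3dcd
  top 4b → 0x3 → movi [RI]
  rd: (w>>9)&0x7=0x6 → x6
  imm: (w>>0)&0x1ff=0x1cd → #461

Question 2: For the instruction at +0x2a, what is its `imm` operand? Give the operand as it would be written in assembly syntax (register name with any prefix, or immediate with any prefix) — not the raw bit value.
#337

+0x2a: 51 33 ⇒ word 0x3351 (little)
  op=0x3351>>12=0x3 ⇒ movi (RI)
  [11:9] rd=1 = x1
  [8:0] imm=337 = #337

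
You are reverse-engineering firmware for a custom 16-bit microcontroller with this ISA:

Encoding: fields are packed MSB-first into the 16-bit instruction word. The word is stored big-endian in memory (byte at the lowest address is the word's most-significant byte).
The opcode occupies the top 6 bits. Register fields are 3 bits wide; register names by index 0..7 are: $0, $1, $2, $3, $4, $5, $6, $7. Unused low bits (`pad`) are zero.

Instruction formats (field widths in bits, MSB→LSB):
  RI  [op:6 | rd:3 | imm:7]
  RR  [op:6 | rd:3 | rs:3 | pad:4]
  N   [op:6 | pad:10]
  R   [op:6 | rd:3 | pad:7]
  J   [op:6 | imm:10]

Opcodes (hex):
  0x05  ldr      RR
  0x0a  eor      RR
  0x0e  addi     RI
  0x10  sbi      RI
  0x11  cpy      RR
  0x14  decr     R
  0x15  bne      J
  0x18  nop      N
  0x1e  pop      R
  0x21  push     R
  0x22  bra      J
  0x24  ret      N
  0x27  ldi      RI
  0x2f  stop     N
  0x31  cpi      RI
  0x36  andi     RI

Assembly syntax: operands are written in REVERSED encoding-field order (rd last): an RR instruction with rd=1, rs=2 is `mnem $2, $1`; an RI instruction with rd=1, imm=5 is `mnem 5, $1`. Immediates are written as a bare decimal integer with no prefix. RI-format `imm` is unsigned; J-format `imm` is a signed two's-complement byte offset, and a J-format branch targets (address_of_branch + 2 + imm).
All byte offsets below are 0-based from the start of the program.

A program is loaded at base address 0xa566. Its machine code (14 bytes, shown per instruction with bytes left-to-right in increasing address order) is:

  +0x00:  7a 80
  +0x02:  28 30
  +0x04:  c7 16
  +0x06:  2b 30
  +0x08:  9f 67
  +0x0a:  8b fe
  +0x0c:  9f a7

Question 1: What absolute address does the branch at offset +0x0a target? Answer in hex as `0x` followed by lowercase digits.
+0x0a: 8b fe ⇒ word 0x8bfe (big)
  opcode bits[15:10]=0x22: bra/J
  imm: (w>>0)&0x3ff=0x3fe (s10→-2) → -2
  target = base 0xa566 + off 0x0a + 2 + imm -2 = 0xa570

0xa570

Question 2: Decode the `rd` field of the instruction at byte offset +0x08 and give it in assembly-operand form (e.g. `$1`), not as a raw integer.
$6

[08] 9f 67 → 0x9f67
  top 6b → 0x27 → ldi [RI]
  rd: (w>>7)&0x7=0x6 → $6
  imm: (w>>0)&0x7f=0x67 → 103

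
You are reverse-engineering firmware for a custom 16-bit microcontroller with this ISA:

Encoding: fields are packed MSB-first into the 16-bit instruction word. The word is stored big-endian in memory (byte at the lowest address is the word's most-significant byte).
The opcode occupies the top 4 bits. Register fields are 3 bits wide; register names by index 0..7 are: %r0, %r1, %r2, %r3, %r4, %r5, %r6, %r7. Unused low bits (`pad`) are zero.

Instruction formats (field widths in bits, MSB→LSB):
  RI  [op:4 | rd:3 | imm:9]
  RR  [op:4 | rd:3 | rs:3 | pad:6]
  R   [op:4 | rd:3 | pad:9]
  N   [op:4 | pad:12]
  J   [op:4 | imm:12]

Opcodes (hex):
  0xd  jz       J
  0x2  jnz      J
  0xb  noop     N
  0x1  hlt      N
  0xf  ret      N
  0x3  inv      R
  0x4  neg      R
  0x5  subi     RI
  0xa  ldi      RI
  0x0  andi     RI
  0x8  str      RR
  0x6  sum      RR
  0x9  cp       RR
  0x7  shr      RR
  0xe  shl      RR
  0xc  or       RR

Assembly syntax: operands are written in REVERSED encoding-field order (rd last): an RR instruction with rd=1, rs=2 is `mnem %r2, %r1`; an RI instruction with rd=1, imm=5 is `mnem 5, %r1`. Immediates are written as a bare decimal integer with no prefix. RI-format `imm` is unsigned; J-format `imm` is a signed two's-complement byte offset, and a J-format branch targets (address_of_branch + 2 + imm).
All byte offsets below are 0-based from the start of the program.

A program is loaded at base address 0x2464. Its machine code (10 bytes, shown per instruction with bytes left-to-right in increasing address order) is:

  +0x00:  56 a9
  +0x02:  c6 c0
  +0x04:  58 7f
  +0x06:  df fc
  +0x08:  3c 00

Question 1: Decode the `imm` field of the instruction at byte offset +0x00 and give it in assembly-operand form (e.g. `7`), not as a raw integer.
169

@+00  big-endian(56 a9) = 0x56a9
  op=0x56a9>>12=0x5 ⇒ subi (RI)
  rd@[11:9]=0x3 ⇒ %r3
  imm@[8:0]=0xa9 ⇒ 169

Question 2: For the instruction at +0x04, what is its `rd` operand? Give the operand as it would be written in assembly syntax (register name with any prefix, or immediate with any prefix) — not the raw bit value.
off 0x04: read 58 7f as big → 0x587f
  opcode bits[15:12]=0x5: subi/RI
  [11:9] rd=4 = %r4
  [8:0] imm=127 = 127

%r4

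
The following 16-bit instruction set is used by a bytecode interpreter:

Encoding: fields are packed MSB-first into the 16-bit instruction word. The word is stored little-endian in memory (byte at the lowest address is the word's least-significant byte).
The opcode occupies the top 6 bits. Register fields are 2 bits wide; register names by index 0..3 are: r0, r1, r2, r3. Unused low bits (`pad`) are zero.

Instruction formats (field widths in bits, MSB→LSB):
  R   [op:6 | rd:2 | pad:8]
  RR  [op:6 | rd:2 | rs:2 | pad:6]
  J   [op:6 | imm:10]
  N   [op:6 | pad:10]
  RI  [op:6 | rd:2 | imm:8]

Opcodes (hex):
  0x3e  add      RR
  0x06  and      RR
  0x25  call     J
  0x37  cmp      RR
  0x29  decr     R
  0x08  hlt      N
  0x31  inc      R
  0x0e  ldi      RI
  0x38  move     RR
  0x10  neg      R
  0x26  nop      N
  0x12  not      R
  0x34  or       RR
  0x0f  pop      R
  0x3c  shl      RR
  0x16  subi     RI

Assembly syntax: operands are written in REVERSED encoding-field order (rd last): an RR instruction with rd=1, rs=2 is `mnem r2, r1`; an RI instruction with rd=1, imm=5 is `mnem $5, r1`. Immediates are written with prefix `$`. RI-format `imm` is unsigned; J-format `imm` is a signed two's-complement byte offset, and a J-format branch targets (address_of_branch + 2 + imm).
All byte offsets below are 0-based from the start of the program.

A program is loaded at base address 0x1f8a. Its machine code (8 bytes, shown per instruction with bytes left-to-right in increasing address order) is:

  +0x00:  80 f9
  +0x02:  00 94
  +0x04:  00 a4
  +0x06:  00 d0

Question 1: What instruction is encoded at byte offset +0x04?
decr r0

[04] 00 a4 → 0xa400
  op=0xa400>>10=0x29 ⇒ decr (R)
  rd@[9:8]=0x0 ⇒ r0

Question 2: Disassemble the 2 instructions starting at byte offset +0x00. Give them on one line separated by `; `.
add r2, r1; call $0

@+00  little-endian(80 f9) = 0xf980
  top 6b → 0x3e → add [RR]
  [9:8] rd=1 = r1
  [7:6] rs=2 = r2
@+02  little-endian(00 94) = 0x9400
  top 6b → 0x25 → call [J]
  [9:0] imm=0 = $0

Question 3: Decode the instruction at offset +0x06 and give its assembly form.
@+06  little-endian(00 d0) = 0xd000
  opcode bits[15:10]=0x34: or/RR
  rd@[9:8]=0x0 ⇒ r0
  rs@[7:6]=0x0 ⇒ r0

or r0, r0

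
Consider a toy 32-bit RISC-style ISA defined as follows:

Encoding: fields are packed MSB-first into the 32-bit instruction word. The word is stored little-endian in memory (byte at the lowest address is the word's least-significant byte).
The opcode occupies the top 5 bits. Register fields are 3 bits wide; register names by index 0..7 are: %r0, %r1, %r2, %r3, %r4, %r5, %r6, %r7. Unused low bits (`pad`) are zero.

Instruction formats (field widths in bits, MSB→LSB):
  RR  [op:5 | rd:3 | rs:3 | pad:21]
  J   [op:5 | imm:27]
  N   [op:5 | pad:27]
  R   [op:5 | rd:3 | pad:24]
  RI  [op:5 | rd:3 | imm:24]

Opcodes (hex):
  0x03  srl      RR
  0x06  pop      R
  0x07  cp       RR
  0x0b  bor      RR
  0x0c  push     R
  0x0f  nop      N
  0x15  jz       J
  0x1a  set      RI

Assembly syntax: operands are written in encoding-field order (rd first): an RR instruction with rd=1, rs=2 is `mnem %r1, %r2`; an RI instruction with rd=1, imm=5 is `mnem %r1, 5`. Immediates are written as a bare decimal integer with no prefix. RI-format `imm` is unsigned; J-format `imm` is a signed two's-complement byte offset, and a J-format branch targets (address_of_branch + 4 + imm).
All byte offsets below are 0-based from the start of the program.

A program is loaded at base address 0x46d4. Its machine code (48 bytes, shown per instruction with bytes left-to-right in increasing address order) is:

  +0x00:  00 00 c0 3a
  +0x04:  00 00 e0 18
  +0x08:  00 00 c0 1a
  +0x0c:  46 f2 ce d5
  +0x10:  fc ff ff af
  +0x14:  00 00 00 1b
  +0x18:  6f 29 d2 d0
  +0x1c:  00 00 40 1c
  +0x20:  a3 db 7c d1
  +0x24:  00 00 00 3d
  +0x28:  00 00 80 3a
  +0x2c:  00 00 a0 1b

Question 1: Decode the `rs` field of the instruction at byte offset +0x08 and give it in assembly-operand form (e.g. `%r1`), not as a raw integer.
%r6

[08] 00 00 c0 1a → 0x1ac00000
  op=0x1ac00000>>27=0x3 ⇒ srl (RR)
  rd@[26:24]=0x2 ⇒ %r2
  rs@[23:21]=0x6 ⇒ %r6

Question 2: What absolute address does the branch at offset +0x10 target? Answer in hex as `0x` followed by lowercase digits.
[10] fc ff ff af → 0xaffffffc
  opcode bits[31:27]=0x15: jz/J
  imm: (w>>0)&0x7ffffff=0x7fffffc (s27→-4) → -4
  target = base 0x46d4 + off 0x10 + 4 + imm -4 = 0x46e4

0x46e4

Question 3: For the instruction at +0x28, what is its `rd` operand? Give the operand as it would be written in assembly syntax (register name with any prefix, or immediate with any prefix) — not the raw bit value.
%r2

off 0x28: read 00 00 80 3a as little → 0x3a800000
  op=0x3a800000>>27=0x7 ⇒ cp (RR)
  rd: (w>>24)&0x7=0x2 → %r2
  rs: (w>>21)&0x7=0x4 → %r4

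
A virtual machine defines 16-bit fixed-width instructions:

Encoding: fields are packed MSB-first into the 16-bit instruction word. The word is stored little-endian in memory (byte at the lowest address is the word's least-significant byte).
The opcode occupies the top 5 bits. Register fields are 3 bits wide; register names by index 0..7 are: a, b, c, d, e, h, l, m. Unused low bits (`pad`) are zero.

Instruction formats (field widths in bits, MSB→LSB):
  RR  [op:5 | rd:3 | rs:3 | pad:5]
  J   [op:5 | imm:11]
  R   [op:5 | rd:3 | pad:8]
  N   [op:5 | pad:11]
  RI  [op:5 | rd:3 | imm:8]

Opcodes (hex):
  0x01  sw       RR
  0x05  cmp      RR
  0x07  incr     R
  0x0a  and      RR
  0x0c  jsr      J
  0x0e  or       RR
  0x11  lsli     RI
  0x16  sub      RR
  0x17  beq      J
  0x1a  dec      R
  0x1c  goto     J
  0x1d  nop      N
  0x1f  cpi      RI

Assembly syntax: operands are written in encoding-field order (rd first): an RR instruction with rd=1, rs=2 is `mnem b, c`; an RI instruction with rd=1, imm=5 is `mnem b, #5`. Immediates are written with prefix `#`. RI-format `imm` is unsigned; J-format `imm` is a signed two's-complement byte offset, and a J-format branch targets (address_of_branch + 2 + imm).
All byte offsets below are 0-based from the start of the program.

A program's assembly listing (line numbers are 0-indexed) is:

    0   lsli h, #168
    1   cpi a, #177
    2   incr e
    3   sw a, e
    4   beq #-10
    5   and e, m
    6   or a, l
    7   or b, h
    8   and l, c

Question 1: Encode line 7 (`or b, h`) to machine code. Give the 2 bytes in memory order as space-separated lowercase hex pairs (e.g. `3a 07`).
a0 71

L7: or op=0xe:5|rd=1:3|rs=5:3|pad=0:5 ⇒ 0x71a0 ⇒ little a0 71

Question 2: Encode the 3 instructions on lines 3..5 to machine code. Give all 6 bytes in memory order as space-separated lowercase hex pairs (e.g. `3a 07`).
L3: sw op=0x1:5|rd=0:3|rs=4:3|pad=0:5 ⇒ 0x0880 ⇒ little 80 08
L4: beq op=0x17:5|imm=-10:11 ⇒ 0xbff6 ⇒ little f6 bf
L5: and op=0xa:5|rd=4:3|rs=7:3|pad=0:5 ⇒ 0x54e0 ⇒ little e0 54

80 08 f6 bf e0 54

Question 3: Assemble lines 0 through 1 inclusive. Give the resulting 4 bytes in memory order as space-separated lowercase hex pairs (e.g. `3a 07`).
0. lsli fields op=0x11:5|rd=5:3|imm=168:8 → word 8da8h → a8 8d
1. cpi fields op=0x1f:5|rd=0:3|imm=177:8 → word f8b1h → b1 f8

a8 8d b1 f8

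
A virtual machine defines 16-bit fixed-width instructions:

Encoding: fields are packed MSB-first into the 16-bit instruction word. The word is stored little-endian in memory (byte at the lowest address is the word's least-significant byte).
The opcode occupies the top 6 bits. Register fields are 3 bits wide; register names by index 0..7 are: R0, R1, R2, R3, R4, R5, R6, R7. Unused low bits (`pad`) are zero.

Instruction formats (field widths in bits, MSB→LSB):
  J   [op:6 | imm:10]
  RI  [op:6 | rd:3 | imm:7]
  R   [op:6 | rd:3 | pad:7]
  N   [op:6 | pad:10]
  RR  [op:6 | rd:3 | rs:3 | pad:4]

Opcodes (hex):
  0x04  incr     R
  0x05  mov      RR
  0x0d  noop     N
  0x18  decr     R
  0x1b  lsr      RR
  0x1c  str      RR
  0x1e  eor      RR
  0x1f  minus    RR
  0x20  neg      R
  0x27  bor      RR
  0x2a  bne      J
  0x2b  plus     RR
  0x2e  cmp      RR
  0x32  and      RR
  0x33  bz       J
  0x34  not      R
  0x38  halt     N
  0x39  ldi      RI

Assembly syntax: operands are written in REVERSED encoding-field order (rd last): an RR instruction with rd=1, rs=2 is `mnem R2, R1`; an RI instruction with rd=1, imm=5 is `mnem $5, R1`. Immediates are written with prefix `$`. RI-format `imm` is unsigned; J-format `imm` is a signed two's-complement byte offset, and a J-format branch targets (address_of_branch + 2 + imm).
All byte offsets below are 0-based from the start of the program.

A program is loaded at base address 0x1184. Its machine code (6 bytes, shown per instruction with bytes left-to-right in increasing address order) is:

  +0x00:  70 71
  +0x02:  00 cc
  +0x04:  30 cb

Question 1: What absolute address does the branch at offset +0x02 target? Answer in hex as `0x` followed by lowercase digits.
0x1188

off 0x02: read 00 cc as little → 0xcc00
  op=0xcc00>>10=0x33 ⇒ bz (J)
  [9:0] imm=0 = $0
  target = base 0x1184 + off 0x02 + 2 + imm 0 = 0x1188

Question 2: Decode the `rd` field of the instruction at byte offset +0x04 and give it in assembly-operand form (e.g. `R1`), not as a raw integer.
@+04  little-endian(30 cb) = 0xcb30
  op=0xcb30>>10=0x32 ⇒ and (RR)
  [9:7] rd=6 = R6
  [6:4] rs=3 = R3

R6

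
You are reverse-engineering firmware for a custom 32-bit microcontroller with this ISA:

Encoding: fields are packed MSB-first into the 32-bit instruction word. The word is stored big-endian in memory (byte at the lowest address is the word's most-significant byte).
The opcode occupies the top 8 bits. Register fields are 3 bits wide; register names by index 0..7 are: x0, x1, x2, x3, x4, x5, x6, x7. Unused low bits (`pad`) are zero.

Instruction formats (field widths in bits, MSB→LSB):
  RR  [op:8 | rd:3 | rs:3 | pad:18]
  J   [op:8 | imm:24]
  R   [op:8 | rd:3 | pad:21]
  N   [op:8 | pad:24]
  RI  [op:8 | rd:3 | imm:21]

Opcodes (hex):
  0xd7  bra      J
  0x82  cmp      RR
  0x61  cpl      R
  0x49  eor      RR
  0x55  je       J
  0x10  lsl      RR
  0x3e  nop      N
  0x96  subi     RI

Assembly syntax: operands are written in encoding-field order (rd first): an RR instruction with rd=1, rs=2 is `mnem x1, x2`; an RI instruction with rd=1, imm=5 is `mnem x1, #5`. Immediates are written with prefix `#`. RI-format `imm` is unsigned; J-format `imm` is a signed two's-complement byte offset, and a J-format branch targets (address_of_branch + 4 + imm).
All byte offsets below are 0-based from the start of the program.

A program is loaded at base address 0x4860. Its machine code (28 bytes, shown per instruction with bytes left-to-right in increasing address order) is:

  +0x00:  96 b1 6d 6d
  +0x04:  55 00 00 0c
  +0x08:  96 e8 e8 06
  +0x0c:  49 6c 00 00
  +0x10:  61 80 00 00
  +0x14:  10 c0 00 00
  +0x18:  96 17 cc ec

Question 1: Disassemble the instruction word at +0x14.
off 0x14: read 10 c0 00 00 as big → 0x10c00000
  opcode bits[31:24]=0x10: lsl/RR
  [23:21] rd=6 = x6
  [20:18] rs=0 = x0

lsl x6, x0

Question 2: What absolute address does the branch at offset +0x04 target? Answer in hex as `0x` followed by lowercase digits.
0x4874

+0x04: 55 00 00 0c ⇒ word 0x5500000c (big)
  top 8b → 0x55 → je [J]
  [23:0] imm=12 = #12
  target = base 0x4860 + off 0x04 + 4 + imm 12 = 0x4874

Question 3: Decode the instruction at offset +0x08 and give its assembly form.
subi x7, #583686

[08] 96 e8 e8 06 → 0x96e8e806
  top 8b → 0x96 → subi [RI]
  [23:21] rd=7 = x7
  [20:0] imm=583686 = #583686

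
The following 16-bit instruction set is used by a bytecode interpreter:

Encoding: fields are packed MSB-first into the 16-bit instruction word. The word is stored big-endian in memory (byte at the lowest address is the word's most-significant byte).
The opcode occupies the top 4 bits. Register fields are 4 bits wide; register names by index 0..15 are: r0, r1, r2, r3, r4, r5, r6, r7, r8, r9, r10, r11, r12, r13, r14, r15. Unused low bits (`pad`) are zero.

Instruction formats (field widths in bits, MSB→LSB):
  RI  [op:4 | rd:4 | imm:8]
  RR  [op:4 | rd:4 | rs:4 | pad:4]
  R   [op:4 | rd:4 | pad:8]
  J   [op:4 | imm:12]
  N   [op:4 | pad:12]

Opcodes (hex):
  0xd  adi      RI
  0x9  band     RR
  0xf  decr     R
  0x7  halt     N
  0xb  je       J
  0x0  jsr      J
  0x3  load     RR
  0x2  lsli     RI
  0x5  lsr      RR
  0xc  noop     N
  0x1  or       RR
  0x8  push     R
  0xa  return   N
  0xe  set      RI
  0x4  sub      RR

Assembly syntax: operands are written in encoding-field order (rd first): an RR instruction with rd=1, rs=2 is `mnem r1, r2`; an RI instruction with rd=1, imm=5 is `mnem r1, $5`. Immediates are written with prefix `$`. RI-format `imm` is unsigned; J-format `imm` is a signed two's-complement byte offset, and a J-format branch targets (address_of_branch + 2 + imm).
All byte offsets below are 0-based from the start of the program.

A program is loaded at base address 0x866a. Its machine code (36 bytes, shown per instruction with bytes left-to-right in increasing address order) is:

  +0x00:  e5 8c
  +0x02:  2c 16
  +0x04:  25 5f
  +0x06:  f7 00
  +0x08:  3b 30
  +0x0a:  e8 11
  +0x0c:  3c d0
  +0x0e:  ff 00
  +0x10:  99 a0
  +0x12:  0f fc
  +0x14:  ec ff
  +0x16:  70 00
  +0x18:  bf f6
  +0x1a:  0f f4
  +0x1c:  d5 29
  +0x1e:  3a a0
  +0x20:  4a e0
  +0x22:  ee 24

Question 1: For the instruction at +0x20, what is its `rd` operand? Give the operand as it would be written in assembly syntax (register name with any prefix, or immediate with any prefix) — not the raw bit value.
r10

@+20  big-endian(4a e0) = 0x4ae0
  opcode bits[15:12]=0x4: sub/RR
  rd@[11:8]=0xa ⇒ r10
  rs@[7:4]=0xe ⇒ r14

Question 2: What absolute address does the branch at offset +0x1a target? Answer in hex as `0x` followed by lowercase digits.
0x867a

@+1a  big-endian(0f f4) = 0x0ff4
  opcode bits[15:12]=0x0: jsr/J
  imm@[11:0]=0xff4 (s12→-12) ⇒ $-12
  target = base 0x866a + off 0x1a + 2 + imm -12 = 0x867a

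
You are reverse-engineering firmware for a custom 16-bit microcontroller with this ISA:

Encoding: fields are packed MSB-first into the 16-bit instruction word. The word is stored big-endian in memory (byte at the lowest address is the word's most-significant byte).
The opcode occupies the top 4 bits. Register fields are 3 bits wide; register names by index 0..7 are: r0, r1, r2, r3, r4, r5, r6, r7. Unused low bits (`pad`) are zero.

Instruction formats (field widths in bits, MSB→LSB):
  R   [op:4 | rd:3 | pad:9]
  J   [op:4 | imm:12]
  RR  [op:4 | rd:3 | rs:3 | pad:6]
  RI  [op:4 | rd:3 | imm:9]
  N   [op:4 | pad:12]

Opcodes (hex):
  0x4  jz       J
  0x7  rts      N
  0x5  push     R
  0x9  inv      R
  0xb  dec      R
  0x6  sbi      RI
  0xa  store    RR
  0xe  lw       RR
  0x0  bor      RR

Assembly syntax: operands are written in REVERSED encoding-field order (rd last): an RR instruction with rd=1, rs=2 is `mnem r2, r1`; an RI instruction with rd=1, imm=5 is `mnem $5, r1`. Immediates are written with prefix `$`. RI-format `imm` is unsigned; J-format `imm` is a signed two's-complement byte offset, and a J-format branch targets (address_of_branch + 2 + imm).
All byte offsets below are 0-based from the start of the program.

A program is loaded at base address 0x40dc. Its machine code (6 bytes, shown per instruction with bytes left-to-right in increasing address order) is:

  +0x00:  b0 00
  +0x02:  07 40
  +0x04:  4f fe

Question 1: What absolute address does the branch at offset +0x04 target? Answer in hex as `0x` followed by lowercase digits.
@+04  big-endian(4f fe) = 0x4ffe
  top 4b → 0x4 → jz [J]
  imm: (w>>0)&0xfff=0xffe (s12→-2) → $-2
  target = base 0x40dc + off 0x04 + 2 + imm -2 = 0x40e0

0x40e0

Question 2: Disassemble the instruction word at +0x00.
off 0x00: read b0 00 as big → 0xb000
  top 4b → 0xb → dec [R]
  rd@[11:9]=0x0 ⇒ r0

dec r0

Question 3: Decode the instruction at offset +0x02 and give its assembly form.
bor r5, r3

[02] 07 40 → 0x0740
  op=0x0740>>12=0x0 ⇒ bor (RR)
  rd@[11:9]=0x3 ⇒ r3
  rs@[8:6]=0x5 ⇒ r5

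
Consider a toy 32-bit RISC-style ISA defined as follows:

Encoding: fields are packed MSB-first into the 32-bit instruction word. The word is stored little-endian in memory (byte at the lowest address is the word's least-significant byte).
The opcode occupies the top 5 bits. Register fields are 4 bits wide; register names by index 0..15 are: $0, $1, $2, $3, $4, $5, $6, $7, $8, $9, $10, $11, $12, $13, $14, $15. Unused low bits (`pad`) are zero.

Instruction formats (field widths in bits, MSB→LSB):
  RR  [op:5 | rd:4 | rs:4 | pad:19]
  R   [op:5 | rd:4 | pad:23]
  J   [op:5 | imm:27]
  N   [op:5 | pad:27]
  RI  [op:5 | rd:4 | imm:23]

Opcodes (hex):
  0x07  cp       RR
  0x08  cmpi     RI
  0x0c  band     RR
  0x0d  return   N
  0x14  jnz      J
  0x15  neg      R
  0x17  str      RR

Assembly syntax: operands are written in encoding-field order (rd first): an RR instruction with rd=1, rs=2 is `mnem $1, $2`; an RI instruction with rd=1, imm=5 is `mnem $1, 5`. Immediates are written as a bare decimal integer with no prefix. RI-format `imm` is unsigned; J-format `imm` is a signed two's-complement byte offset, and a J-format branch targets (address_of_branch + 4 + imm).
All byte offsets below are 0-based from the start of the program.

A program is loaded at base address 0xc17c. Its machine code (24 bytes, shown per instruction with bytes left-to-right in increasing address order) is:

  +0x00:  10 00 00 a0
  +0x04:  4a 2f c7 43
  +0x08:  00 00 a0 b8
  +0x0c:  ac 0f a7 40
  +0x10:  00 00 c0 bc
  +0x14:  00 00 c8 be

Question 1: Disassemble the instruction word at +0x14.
[14] 00 00 c8 be → 0xbec80000
  op=0xbec80000>>27=0x17 ⇒ str (RR)
  [26:23] rd=13 = $13
  [22:19] rs=9 = $9

str $13, $9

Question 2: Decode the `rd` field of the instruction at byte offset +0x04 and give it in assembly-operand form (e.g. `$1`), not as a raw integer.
off 0x04: read 4a 2f c7 43 as little → 0x43c72f4a
  op=0x43c72f4a>>27=0x8 ⇒ cmpi (RI)
  rd@[26:23]=0x7 ⇒ $7
  imm@[22:0]=0x472f4a ⇒ 4665162

$7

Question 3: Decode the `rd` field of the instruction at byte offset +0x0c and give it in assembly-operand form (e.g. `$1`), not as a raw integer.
off 0x0c: read ac 0f a7 40 as little → 0x40a70fac
  top 5b → 0x8 → cmpi [RI]
  rd@[26:23]=0x1 ⇒ $1
  imm@[22:0]=0x270fac ⇒ 2559916

$1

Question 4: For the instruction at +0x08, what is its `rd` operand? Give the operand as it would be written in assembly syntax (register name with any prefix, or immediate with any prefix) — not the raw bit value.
$1

[08] 00 00 a0 b8 → 0xb8a00000
  top 5b → 0x17 → str [RR]
  rd: (w>>23)&0xf=0x1 → $1
  rs: (w>>19)&0xf=0x4 → $4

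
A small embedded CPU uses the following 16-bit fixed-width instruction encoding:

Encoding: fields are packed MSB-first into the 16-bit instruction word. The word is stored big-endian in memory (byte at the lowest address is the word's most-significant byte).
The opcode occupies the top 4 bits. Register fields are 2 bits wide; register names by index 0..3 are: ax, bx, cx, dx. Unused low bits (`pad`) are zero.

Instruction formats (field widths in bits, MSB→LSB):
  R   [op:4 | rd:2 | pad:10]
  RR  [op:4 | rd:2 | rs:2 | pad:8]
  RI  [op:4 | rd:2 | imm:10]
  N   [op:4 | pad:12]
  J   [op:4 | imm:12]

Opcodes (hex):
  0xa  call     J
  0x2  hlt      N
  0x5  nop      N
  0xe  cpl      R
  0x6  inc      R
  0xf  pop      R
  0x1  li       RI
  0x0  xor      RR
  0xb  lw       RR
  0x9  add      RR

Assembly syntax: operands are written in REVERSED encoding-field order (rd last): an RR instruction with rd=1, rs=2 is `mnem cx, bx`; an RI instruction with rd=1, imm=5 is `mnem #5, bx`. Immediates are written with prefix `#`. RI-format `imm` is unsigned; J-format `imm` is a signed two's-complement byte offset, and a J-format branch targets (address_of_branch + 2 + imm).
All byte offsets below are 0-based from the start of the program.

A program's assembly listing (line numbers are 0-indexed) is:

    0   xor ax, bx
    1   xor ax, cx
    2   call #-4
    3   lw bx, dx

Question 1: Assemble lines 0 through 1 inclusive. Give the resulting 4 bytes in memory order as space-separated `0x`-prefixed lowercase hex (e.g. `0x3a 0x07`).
0x04 0x00 0x08 0x00

L0: xor op=0x0:4|rd=1:2|rs=0:2|pad=0:8 ⇒ 0x0400 ⇒ big 04 00
L1: xor op=0x0:4|rd=2:2|rs=0:2|pad=0:8 ⇒ 0x0800 ⇒ big 08 00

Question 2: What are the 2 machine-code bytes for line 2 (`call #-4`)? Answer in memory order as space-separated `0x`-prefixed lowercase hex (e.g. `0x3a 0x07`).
L2: call op=0xa:4|imm=-4:12 ⇒ 0xaffc ⇒ big af fc

0xaf 0xfc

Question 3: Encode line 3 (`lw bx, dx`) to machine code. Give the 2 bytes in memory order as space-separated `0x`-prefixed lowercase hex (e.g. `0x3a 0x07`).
3. lw fields op=0xb:4|rd=3:2|rs=1:2|pad=0:8 → word bd00h → bd 00

0xbd 0x00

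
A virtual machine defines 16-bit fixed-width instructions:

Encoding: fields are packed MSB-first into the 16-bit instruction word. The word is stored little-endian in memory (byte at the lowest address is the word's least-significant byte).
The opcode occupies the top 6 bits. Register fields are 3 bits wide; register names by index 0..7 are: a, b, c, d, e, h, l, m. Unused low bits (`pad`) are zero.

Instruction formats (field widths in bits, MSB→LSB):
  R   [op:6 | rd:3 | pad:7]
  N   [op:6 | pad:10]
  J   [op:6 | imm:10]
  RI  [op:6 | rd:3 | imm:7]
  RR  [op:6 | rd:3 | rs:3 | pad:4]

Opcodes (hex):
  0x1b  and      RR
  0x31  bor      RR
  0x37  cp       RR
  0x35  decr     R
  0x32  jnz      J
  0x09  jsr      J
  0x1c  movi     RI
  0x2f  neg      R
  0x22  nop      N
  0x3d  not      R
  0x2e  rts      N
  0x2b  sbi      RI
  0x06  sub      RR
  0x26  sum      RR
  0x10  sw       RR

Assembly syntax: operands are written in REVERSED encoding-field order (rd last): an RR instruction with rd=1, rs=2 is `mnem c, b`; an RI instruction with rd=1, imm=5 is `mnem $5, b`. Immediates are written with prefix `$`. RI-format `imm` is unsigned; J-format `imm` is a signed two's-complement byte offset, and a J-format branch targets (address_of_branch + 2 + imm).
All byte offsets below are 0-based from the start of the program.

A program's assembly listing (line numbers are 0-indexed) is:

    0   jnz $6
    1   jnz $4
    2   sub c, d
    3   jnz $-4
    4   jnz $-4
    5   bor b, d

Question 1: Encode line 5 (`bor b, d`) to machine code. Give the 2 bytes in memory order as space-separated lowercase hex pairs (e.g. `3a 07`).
5. bor fields op=0x31:6|rd=3:3|rs=1:3|pad=0:4 → word c590h → 90 c5

90 c5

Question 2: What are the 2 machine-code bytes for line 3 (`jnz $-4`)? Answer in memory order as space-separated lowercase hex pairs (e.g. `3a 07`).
fc cb

L3: jnz op=0x32:6|imm=-4:10 ⇒ 0xcbfc ⇒ little fc cb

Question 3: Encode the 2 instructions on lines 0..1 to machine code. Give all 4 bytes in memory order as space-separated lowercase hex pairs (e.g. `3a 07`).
line 0 (jnz): pack op=0x32:6|imm=6:10 = 0xc806; little→ 06 c8
line 1 (jnz): pack op=0x32:6|imm=4:10 = 0xc804; little→ 04 c8

06 c8 04 c8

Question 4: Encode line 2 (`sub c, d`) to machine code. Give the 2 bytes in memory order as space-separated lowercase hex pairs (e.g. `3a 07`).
2. sub fields op=0x6:6|rd=3:3|rs=2:3|pad=0:4 → word 19a0h → a0 19

a0 19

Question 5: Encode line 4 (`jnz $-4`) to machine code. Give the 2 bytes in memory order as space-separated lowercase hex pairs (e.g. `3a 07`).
fc cb

line 4 (jnz): pack op=0x32:6|imm=-4:10 = 0xcbfc; little→ fc cb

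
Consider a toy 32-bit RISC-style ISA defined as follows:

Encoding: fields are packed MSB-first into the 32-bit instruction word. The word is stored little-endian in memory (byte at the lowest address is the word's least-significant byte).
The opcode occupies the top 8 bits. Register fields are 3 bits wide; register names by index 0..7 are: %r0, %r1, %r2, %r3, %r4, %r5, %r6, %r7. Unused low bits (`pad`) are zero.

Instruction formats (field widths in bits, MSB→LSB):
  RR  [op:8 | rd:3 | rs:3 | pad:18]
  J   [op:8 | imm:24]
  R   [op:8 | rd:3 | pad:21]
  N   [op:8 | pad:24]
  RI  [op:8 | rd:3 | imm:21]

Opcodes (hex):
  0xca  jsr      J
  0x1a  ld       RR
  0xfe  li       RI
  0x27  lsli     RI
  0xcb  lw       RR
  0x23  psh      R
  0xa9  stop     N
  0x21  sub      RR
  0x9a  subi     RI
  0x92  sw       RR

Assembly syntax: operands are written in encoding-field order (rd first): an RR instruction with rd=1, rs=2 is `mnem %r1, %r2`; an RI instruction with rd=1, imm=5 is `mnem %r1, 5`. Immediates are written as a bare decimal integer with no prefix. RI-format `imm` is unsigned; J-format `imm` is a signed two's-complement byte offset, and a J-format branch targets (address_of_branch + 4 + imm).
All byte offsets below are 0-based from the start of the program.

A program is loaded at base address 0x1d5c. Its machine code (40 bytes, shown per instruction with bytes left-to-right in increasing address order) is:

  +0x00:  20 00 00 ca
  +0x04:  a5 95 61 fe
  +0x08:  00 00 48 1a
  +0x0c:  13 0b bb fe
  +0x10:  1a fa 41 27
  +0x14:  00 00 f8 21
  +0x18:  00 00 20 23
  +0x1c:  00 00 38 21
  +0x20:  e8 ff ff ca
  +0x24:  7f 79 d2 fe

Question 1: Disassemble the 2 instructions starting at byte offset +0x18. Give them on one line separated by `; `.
[18] 00 00 20 23 → 0x23200000
  op=0x23200000>>24=0x23 ⇒ psh (R)
  [23:21] rd=1 = %r1
[1c] 00 00 38 21 → 0x21380000
  op=0x21380000>>24=0x21 ⇒ sub (RR)
  [23:21] rd=1 = %r1
  [20:18] rs=6 = %r6

psh %r1; sub %r1, %r6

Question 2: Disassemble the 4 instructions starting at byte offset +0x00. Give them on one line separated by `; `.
jsr 32; li %r3, 103845; ld %r2, %r2; li %r5, 1772307

+0x00: 20 00 00 ca ⇒ word 0xca000020 (little)
  op=0xca000020>>24=0xca ⇒ jsr (J)
  [23:0] imm=32 = 32
+0x04: a5 95 61 fe ⇒ word 0xfe6195a5 (little)
  op=0xfe6195a5>>24=0xfe ⇒ li (RI)
  [23:21] rd=3 = %r3
  [20:0] imm=103845 = 103845
+0x08: 00 00 48 1a ⇒ word 0x1a480000 (little)
  op=0x1a480000>>24=0x1a ⇒ ld (RR)
  [23:21] rd=2 = %r2
  [20:18] rs=2 = %r2
+0x0c: 13 0b bb fe ⇒ word 0xfebb0b13 (little)
  op=0xfebb0b13>>24=0xfe ⇒ li (RI)
  [23:21] rd=5 = %r5
  [20:0] imm=1772307 = 1772307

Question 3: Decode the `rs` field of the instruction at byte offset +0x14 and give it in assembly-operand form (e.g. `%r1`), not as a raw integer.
[14] 00 00 f8 21 → 0x21f80000
  opcode bits[31:24]=0x21: sub/RR
  [23:21] rd=7 = %r7
  [20:18] rs=6 = %r6

%r6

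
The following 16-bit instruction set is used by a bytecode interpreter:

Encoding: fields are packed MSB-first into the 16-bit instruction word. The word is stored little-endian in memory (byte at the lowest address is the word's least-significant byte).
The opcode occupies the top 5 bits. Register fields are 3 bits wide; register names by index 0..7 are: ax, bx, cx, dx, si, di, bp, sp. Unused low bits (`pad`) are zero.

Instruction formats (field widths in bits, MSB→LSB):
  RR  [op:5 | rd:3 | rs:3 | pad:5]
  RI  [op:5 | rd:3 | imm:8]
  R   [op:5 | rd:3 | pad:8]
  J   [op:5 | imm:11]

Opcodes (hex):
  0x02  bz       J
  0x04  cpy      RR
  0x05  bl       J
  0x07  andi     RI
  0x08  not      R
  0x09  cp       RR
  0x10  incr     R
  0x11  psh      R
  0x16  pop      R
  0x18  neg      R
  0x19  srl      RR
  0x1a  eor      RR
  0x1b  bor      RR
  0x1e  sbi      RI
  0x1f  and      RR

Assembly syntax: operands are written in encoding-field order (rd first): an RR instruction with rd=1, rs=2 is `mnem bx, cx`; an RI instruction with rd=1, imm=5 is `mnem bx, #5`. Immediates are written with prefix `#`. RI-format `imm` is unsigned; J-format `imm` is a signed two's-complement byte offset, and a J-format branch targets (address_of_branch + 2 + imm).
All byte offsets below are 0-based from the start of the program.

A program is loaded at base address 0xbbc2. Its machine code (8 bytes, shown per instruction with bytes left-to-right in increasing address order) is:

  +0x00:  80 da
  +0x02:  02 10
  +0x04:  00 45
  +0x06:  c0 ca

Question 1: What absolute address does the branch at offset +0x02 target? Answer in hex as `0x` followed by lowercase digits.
0xbbc8

off 0x02: read 02 10 as little → 0x1002
  top 5b → 0x2 → bz [J]
  imm: (w>>0)&0x7ff=0x2 → #2
  target = base 0xbbc2 + off 0x02 + 2 + imm 2 = 0xbbc8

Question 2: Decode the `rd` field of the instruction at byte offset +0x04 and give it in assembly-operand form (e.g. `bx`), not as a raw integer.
[04] 00 45 → 0x4500
  op=0x4500>>11=0x8 ⇒ not (R)
  rd: (w>>8)&0x7=0x5 → di

di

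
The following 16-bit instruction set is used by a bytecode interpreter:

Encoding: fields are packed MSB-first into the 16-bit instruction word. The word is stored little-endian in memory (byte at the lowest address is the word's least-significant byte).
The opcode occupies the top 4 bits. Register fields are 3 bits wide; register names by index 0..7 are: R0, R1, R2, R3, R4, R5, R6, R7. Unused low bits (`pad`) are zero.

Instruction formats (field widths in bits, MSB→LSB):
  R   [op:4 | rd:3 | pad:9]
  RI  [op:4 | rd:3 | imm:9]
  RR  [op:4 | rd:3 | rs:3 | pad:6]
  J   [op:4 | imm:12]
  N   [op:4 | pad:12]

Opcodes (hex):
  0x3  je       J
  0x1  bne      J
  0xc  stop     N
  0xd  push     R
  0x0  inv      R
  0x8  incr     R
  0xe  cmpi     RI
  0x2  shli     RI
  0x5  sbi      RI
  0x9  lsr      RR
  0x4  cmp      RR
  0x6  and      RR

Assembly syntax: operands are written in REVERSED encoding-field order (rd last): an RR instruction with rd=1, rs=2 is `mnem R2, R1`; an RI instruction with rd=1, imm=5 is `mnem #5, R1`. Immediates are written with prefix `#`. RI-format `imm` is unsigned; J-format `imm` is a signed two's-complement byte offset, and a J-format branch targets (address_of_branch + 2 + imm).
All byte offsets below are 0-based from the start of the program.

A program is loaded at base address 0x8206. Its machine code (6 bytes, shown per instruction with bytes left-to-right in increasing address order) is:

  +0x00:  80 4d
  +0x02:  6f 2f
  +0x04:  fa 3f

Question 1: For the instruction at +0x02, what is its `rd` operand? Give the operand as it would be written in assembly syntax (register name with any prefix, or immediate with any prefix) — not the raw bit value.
[02] 6f 2f → 0x2f6f
  top 4b → 0x2 → shli [RI]
  [11:9] rd=7 = R7
  [8:0] imm=367 = #367

R7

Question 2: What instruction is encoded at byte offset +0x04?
@+04  little-endian(fa 3f) = 0x3ffa
  op=0x3ffa>>12=0x3 ⇒ je (J)
  imm: (w>>0)&0xfff=0xffa (s12→-6) → #-6

je #-6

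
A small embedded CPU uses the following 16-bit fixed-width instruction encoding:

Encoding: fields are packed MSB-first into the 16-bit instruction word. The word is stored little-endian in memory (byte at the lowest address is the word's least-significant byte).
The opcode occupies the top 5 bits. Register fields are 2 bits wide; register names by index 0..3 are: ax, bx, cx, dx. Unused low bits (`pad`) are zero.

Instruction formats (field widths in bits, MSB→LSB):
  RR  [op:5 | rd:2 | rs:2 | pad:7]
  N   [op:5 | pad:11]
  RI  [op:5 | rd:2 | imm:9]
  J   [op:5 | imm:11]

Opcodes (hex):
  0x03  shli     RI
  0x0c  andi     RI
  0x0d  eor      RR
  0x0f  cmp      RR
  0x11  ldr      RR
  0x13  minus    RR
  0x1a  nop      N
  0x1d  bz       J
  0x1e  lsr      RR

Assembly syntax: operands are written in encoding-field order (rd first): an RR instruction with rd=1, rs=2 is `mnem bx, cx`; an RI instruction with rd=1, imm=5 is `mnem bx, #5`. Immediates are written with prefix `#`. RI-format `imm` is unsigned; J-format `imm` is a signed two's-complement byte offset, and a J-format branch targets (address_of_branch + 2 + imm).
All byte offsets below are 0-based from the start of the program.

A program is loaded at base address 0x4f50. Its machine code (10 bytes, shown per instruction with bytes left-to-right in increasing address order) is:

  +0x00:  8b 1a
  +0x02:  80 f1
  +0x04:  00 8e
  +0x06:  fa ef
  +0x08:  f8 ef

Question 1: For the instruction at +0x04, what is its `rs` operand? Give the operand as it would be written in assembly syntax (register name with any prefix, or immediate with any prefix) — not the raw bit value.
off 0x04: read 00 8e as little → 0x8e00
  op=0x8e00>>11=0x11 ⇒ ldr (RR)
  [10:9] rd=3 = dx
  [8:7] rs=0 = ax

ax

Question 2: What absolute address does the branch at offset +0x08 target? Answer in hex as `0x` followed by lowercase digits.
@+08  little-endian(f8 ef) = 0xeff8
  opcode bits[15:11]=0x1d: bz/J
  imm: (w>>0)&0x7ff=0x7f8 (s11→-8) → #-8
  target = base 0x4f50 + off 0x08 + 2 + imm -8 = 0x4f52

0x4f52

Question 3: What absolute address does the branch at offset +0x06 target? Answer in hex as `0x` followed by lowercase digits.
@+06  little-endian(fa ef) = 0xeffa
  op=0xeffa>>11=0x1d ⇒ bz (J)
  [10:0] imm=2042 (s11→-6) = #-6
  target = base 0x4f50 + off 0x06 + 2 + imm -6 = 0x4f52

0x4f52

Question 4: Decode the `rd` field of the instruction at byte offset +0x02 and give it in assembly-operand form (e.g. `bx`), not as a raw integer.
ax

@+02  little-endian(80 f1) = 0xf180
  top 5b → 0x1e → lsr [RR]
  rd: (w>>9)&0x3=0x0 → ax
  rs: (w>>7)&0x3=0x3 → dx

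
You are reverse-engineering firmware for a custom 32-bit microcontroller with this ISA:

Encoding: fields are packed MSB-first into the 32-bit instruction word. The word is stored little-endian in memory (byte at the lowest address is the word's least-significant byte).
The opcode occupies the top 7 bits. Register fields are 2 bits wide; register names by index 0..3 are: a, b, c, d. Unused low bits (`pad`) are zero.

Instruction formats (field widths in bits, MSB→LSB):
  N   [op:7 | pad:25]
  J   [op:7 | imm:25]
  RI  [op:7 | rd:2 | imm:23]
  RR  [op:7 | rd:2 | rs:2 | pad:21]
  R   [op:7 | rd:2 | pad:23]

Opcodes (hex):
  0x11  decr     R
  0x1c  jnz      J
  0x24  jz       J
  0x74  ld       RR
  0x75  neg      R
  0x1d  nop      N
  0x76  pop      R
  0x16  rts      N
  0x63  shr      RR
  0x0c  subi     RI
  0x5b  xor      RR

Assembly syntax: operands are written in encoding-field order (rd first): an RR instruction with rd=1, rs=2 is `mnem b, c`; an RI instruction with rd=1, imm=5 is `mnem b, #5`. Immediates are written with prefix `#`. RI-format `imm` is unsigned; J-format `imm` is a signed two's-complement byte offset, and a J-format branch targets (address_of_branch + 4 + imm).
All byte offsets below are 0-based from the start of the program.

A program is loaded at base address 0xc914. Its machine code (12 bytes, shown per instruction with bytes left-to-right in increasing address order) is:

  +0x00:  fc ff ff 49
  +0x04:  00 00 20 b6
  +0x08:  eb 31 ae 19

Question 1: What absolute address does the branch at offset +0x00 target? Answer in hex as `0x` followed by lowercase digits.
0xc914

[00] fc ff ff 49 → 0x49fffffc
  top 7b → 0x24 → jz [J]
  [24:0] imm=33554428 (s25→-4) = #-4
  target = base 0xc914 + off 0x00 + 4 + imm -4 = 0xc914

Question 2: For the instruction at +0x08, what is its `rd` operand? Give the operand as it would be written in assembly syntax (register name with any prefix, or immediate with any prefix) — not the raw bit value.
@+08  little-endian(eb 31 ae 19) = 0x19ae31eb
  op=0x19ae31eb>>25=0xc ⇒ subi (RI)
  rd@[24:23]=0x3 ⇒ d
  imm@[22:0]=0x2e31eb ⇒ #3027435

d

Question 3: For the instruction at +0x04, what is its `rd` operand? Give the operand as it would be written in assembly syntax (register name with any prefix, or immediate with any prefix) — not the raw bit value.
a

+0x04: 00 00 20 b6 ⇒ word 0xb6200000 (little)
  top 7b → 0x5b → xor [RR]
  rd: (w>>23)&0x3=0x0 → a
  rs: (w>>21)&0x3=0x1 → b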